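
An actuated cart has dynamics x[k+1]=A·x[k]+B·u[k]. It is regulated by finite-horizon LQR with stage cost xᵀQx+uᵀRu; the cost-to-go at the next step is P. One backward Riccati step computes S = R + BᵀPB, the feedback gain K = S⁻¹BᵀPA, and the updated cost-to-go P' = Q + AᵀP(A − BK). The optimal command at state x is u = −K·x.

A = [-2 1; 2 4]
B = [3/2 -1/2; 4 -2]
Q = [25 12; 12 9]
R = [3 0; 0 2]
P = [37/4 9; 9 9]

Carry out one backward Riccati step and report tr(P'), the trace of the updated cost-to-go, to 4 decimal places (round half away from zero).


36.8898

BᵀP = [49.8750 49.5000; -22.6250 -22.5000]
S = R + BᵀPB = [3 0; 0 2] + [272.8125 -123.9375; -123.9375 56.3125] = [275.8125 -123.9375; -123.9375 58.3125]
BᵀPA = [-0.7500 247.8750; 0.2500 -112.6250]
K = S⁻¹·BᵀPA = [-0.0176 0.6859; -0.0332 -0.4737]
A−BK = [-1.9901 -0.2656; 2.0042 0.3092]
AᵀP(A−BK) = [0.9951 0.1328; 0.1328 1.8947]
P' = Q + AᵀP(A−BK) = [25.9951 12.1328; 12.1328 10.8947]
tr(P') = 36.8898


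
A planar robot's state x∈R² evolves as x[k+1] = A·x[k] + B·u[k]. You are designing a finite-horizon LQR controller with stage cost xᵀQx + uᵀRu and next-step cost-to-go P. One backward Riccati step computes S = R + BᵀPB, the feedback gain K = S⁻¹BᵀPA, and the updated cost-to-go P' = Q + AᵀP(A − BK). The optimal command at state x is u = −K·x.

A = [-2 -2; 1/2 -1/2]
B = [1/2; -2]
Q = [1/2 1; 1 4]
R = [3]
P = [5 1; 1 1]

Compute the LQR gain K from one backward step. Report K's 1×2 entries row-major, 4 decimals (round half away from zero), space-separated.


-0.2800 -0.0400

BᵀP = [0.5000 -1.5000]
S = R + BᵀPB = [3] + [3.2500] = [6.2500]
BᵀPA = [-1.7500 -0.2500]
K = S⁻¹·BᵀPA = [-0.2800 -0.0400]
A−BK = [-1.8600 -1.9800; -0.0600 -0.5800]
AᵀP(A−BK) = [17.7600 19.6800; 19.6800 22.2400]
P' = Q + AᵀP(A−BK) = [18.2600 20.6800; 20.6800 26.2400]
tr(P') = 44.5000


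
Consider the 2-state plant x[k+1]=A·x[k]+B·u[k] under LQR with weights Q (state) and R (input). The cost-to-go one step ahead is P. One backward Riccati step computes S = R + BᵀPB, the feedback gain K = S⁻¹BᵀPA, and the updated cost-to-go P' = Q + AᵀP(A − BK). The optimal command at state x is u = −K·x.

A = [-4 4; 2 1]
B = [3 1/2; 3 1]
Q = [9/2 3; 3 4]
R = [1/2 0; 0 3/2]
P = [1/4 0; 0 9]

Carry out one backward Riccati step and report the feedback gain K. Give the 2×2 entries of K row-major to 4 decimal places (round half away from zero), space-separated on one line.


0.4410 0.4202 0.5140 -0.1895

BᵀP = [0.7500 27.0000; 0.1250 9.0000]
S = R + BᵀPB = [1/2 0; 0 3/2] + [83.2500 27.3750; 27.3750 9.0625] = [83.7500 27.3750; 27.3750 10.5625]
BᵀPA = [51.0000 30.0000; 17.5000 9.5000]
K = S⁻¹·BᵀPA = [0.4410 0.4202; 0.5140 -0.1895]
A−BK = [-5.5798 2.8343; 0.1632 -0.0709]
AᵀP(A−BK) = [8.5168 -4.1114; -4.1114 2.1957]
P' = Q + AᵀP(A−BK) = [13.0168 -1.1114; -1.1114 6.1957]
tr(P') = 19.2125


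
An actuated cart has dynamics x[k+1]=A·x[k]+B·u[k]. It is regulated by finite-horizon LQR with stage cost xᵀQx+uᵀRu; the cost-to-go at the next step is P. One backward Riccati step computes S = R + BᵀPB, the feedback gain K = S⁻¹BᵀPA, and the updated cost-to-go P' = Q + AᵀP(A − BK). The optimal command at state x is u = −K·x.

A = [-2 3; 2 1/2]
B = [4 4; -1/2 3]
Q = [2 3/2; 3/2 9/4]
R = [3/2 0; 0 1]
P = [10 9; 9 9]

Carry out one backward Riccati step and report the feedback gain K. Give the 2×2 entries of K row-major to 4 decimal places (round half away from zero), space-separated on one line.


BᵀP = [35.5000 31.5000; 67.0000 63.0000]
S = R + BᵀPB = [3/2 0; 0 1] + [126.2500 236.5000; 236.5000 457.0000] = [127.7500 236.5000; 236.5000 458.0000]
BᵀPA = [-8.0000 122.2500; -8.0000 232.5000]
K = S⁻¹·BᵀPA = [-0.6876 0.3897; 0.3376 0.3064]
A−BK = [-0.6001 0.2156; 0.6435 -0.2245]
AᵀP(A−BK) = [1.2001 -0.4313; -0.4313 0.3689]
P' = Q + AᵀP(A−BK) = [3.2001 1.0687; 1.0687 2.6189]
tr(P') = 5.8190

-0.6876 0.3897 0.3376 0.3064


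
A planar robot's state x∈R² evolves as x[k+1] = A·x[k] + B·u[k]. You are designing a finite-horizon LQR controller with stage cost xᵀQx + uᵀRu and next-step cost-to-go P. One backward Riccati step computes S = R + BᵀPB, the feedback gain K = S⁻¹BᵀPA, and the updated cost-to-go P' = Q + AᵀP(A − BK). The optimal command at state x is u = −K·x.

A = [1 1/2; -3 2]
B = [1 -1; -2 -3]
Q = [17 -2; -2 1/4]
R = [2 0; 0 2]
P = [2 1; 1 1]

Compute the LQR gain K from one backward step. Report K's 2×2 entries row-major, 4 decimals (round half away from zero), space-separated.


0.5373 -0.0970 0.2836 -0.5373

BᵀP = [0.0000 -1.0000; -5.0000 -4.0000]
S = R + BᵀPB = [2 0; 0 2] + [2.0000 3.0000; 3.0000 17.0000] = [4.0000 3.0000; 3.0000 19.0000]
BᵀPA = [3.0000 -2.0000; 7.0000 -10.5000]
K = S⁻¹·BᵀPA = [0.5373 -0.0970; 0.2836 -0.5373]
A−BK = [0.7463 0.0597; -1.0746 0.1940]
AᵀP(A−BK) = [1.4030 -0.4478; -0.4478 0.6642]
P' = Q + AᵀP(A−BK) = [18.4030 -2.4478; -2.4478 0.9142]
tr(P') = 19.3172


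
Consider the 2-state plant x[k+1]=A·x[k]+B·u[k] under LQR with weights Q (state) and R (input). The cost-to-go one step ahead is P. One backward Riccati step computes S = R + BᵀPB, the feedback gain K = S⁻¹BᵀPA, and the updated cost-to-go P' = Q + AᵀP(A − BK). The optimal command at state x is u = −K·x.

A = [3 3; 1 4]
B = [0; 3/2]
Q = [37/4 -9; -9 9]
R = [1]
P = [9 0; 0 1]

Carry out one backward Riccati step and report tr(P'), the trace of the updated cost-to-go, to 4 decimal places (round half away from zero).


BᵀP = [0.0000 1.5000]
S = R + BᵀPB = [1] + [2.2500] = [3.2500]
BᵀPA = [1.5000 6.0000]
K = S⁻¹·BᵀPA = [0.4615 1.8462]
A−BK = [3.0000 3.0000; 0.3077 1.2308]
AᵀP(A−BK) = [81.3077 82.2308; 82.2308 85.9231]
P' = Q + AᵀP(A−BK) = [90.5577 73.2308; 73.2308 94.9231]
tr(P') = 185.4808

185.4808


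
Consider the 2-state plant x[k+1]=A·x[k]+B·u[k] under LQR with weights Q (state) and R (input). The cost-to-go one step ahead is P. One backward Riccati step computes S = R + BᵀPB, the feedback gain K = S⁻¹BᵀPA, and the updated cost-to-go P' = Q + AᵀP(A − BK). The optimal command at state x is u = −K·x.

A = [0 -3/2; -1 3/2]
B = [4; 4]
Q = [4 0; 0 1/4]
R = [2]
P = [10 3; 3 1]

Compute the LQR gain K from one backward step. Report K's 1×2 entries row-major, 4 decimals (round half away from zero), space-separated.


BᵀP = [52.0000 16.0000]
S = R + BᵀPB = [2] + [272.0000] = [274.0000]
BᵀPA = [-16.0000 -54.0000]
K = S⁻¹·BᵀPA = [-0.0584 -0.1971]
A−BK = [0.2336 -0.7117; -0.7664 2.2883]
AᵀP(A−BK) = [0.0657 -0.1533; -0.1533 0.6077]
P' = Q + AᵀP(A−BK) = [4.0657 -0.1533; -0.1533 0.8577]
tr(P') = 4.9234

-0.0584 -0.1971


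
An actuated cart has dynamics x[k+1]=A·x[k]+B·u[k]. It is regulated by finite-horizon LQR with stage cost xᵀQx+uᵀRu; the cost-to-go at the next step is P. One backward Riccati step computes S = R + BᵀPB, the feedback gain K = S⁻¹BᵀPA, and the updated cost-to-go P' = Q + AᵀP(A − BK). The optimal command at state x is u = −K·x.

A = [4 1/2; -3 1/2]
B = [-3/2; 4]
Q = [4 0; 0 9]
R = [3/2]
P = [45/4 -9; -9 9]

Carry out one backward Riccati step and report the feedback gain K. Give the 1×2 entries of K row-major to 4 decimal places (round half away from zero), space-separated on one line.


-1.2912 -0.0061

BᵀP = [-52.8750 49.5000]
S = R + BᵀPB = [3/2] + [277.3125] = [278.8125]
BᵀPA = [-360.0000 -1.6875]
K = S⁻¹·BᵀPA = [-1.2912 -0.0061]
A−BK = [2.0632 0.4909; 2.1648 0.5242]
AᵀP(A−BK) = [12.1715 2.3211; 2.3211 0.5523]
P' = Q + AᵀP(A−BK) = [16.1715 2.3211; 2.3211 9.5523]
tr(P') = 25.7238


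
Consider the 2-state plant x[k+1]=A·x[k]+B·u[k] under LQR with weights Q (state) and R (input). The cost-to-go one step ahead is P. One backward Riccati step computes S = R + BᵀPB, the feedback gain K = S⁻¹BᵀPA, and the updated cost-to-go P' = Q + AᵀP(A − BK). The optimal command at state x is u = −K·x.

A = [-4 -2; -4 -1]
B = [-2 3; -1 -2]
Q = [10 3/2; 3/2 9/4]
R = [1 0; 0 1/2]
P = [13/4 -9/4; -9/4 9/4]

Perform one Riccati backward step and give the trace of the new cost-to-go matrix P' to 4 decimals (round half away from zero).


BᵀP = [-4.2500 2.2500; 14.2500 -11.2500]
S = R + BᵀPB = [1 0; 0 1/2] + [6.2500 -17.2500; -17.2500 65.2500] = [7.2500 -17.2500; -17.2500 65.7500]
BᵀPA = [8.0000 6.2500; -12.0000 -17.2500]
K = S⁻¹·BᵀPA = [1.7809 0.6329; 0.2847 -0.0963]
A−BK = [-1.2924 -0.4452; -1.6497 -0.5597]
AᵀP(A−BK) = [5.1696 1.7809; 1.7809 0.6329]
P' = Q + AᵀP(A−BK) = [15.1696 3.2809; 3.2809 2.8829]
tr(P') = 18.0525

18.0525


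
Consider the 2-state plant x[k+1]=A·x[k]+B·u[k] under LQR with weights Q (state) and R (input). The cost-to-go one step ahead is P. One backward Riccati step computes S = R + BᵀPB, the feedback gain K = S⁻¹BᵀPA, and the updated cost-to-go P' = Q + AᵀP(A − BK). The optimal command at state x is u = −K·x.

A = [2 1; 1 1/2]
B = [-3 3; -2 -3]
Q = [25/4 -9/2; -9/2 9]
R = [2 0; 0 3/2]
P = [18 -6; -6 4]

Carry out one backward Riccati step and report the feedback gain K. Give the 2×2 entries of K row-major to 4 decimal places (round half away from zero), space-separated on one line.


-0.5602 -0.2801 0.0865 0.0433

BᵀP = [-42.0000 10.0000; 72.0000 -30.0000]
S = R + BᵀPB = [2 0; 0 3/2] + [106.0000 -156.0000; -156.0000 306.0000] = [108.0000 -156.0000; -156.0000 307.5000]
BᵀPA = [-74.0000 -37.0000; 114.0000 57.0000]
K = S⁻¹·BᵀPA = [-0.5602 -0.2801; 0.0865 0.0433]
A−BK = [0.0598 0.0299; 0.1393 0.0696]
AᵀP(A−BK) = [0.6809 0.3404; 0.3404 0.1702]
P' = Q + AᵀP(A−BK) = [6.9309 -4.1596; -4.1596 9.1702]
tr(P') = 16.1011


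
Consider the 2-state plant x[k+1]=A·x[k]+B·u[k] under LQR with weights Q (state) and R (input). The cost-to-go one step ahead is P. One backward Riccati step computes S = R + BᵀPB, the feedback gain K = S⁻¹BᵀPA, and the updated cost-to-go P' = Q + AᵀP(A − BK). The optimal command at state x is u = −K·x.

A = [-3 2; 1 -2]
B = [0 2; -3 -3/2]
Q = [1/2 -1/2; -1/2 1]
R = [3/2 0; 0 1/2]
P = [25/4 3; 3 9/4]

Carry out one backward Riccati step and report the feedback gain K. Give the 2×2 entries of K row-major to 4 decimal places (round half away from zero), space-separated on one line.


BᵀP = [-9.0000 -6.7500; 8.0000 2.6250]
S = R + BᵀPB = [3/2 0; 0 1/2] + [20.2500 -7.8750; -7.8750 12.0625] = [21.7500 -7.8750; -7.8750 12.5625]
BᵀPA = [20.2500 -4.5000; -21.3750 10.7500]
K = S⁻¹·BᵀPA = [0.4075 0.1332; -1.4461 0.9392]
A−BK = [-0.1079 0.1216; 0.0533 -0.1917]
AᵀP(A−BK) = [1.3392 -0.6212; -0.6212 0.5029]
P' = Q + AᵀP(A−BK) = [1.8392 -1.1212; -1.1212 1.5029]
tr(P') = 3.3421

0.4075 0.1332 -1.4461 0.9392


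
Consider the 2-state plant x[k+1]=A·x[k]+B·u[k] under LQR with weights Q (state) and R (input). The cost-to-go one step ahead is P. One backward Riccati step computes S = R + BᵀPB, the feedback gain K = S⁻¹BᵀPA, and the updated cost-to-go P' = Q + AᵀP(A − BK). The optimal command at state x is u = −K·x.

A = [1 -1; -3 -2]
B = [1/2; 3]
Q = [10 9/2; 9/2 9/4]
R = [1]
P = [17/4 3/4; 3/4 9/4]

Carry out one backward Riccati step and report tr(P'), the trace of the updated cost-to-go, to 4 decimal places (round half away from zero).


22.6113

BᵀP = [4.3750 7.1250]
S = R + BᵀPB = [1] + [23.5625] = [24.5625]
BᵀPA = [-17.0000 -18.6250]
K = S⁻¹·BᵀPA = [-0.6921 -0.7583]
A−BK = [1.3461 -0.6209; -0.9237 0.2748]
AᵀP(A−BK) = [8.2341 -2.8906; -2.8906 2.1272]
P' = Q + AᵀP(A−BK) = [18.2341 1.6094; 1.6094 4.3772]
tr(P') = 22.6113


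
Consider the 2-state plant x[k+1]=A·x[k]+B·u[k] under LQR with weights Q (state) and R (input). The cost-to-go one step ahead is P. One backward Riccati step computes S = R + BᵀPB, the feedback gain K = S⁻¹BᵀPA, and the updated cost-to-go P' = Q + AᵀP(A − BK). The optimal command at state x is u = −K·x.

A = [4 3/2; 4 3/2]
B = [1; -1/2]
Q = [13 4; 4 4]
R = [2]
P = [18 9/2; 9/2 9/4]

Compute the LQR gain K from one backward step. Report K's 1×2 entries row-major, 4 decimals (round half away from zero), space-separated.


4.7626 1.7860

BᵀP = [15.7500 3.3750]
S = R + BᵀPB = [2] + [14.0625] = [16.0625]
BᵀPA = [76.5000 28.6875]
K = S⁻¹·BᵀPA = [4.7626 1.7860]
A−BK = [-0.7626 -0.2860; 6.3813 2.3930]
AᵀP(A−BK) = [103.6576 38.8716; 38.8716 14.5768]
P' = Q + AᵀP(A−BK) = [116.6576 42.8716; 42.8716 18.5768]
tr(P') = 135.2344


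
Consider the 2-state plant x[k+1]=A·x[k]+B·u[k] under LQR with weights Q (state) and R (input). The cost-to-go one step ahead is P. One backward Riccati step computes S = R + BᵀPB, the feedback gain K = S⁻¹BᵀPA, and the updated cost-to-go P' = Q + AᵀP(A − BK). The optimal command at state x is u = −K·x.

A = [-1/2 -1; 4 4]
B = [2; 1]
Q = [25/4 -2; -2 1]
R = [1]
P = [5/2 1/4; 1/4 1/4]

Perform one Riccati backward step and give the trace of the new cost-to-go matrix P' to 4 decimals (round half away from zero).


BᵀP = [5.2500 0.7500]
S = R + BᵀPB = [1] + [11.2500] = [12.2500]
BᵀPA = [0.3750 -2.2500]
K = S⁻¹·BᵀPA = [0.0306 -0.1837]
A−BK = [-0.5612 -0.6327; 3.9694 4.1837]
AᵀP(A−BK) = [3.6135 3.8189; 3.8189 4.0867]
P' = Q + AᵀP(A−BK) = [9.8635 1.8189; 1.8189 5.0867]
tr(P') = 14.9503

14.9503


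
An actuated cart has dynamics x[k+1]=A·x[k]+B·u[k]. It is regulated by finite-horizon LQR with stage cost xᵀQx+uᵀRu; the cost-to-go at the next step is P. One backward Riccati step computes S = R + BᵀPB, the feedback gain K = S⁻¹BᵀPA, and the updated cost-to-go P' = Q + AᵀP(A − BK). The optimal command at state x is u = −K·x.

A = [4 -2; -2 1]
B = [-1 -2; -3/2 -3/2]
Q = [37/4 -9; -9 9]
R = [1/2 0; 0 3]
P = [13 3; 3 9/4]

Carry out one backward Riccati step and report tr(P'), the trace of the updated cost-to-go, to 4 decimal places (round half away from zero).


BᵀP = [-17.5000 -6.3750; -30.5000 -9.3750]
S = R + BᵀPB = [1/2 0; 0 3] + [27.0625 44.5625; 44.5625 75.0625] = [27.5625 44.5625; 44.5625 78.0625]
BᵀPA = [-57.2500 28.6250; -103.2500 51.6250]
K = S⁻¹·BᵀPA = [0.7962 -0.3981; -1.7772 0.8886]
A−BK = [1.2418 -0.6209; -3.4714 1.7357]
AᵀP(A−BK) = [31.0892 -15.5446; -15.5446 7.7723]
P' = Q + AᵀP(A−BK) = [40.3392 -24.5446; -24.5446 16.7723]
tr(P') = 57.1115

57.1115


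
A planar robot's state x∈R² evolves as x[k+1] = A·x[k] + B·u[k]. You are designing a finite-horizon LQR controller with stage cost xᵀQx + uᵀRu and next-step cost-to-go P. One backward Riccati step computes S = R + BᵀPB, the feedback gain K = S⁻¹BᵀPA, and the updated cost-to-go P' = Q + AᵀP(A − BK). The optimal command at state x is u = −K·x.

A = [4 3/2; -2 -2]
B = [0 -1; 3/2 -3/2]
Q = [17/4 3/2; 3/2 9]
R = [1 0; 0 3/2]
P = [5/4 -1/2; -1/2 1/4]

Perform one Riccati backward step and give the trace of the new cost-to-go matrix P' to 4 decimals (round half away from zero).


BᵀP = [-0.7500 0.3750; -0.5000 0.1250]
S = R + BᵀPB = [1 0; 0 3/2] + [0.5625 0.1875; 0.1875 0.3125] = [1.5625 0.1875; 0.1875 1.8125]
BᵀPA = [-3.7500 -1.8750; -2.2500 -1.0000]
K = S⁻¹·BᵀPA = [-2.2793 -1.1480; -1.0056 -0.4330]
A−BK = [2.9944 1.0670; -0.0894 -0.9274]
AᵀP(A−BK) = [18.1899 8.7207; 8.7207 4.2270]
P' = Q + AᵀP(A−BK) = [22.4399 10.2207; 10.2207 13.2270]
tr(P') = 35.6669

35.6669


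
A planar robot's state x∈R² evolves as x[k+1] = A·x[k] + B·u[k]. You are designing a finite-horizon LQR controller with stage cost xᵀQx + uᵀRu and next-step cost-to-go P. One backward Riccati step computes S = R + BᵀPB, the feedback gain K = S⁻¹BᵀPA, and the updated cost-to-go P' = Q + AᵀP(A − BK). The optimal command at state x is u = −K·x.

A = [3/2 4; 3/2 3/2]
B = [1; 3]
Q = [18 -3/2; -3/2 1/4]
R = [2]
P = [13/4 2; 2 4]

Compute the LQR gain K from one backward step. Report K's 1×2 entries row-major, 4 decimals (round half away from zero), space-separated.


0.6549 1.0892

BᵀP = [9.2500 14.0000]
S = R + BᵀPB = [2] + [51.2500] = [53.2500]
BᵀPA = [34.8750 58.0000]
K = S⁻¹·BᵀPA = [0.6549 1.0892]
A−BK = [0.8451 2.9108; -0.4648 -1.7676]
AᵀP(A−BK) = [2.4718 7.0141; 7.0141 21.8263]
P' = Q + AᵀP(A−BK) = [20.4718 5.5141; 5.5141 22.0763]
tr(P') = 42.5481


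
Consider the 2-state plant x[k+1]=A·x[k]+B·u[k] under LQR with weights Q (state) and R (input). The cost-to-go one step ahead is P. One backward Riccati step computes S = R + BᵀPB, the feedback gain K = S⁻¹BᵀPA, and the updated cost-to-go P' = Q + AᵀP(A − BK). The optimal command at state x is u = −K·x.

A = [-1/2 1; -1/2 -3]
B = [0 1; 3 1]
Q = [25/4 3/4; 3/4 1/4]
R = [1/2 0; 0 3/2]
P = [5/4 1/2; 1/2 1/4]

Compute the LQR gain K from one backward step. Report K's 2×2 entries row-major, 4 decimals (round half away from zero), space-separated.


-0.2842 -0.3158 -0.1526 0.0526

BᵀP = [1.5000 0.7500; 1.7500 0.7500]
S = R + BᵀPB = [1/2 0; 0 3/2] + [2.2500 2.2500; 2.2500 2.5000] = [2.7500 2.2500; 2.2500 4.0000]
BᵀPA = [-1.1250 -0.7500; -1.2500 -0.5000]
K = S⁻¹·BᵀPA = [-0.2842 -0.3158; -0.1526 0.0526]
A−BK = [-0.3474 0.9474; 0.5053 -2.1053]
AᵀP(A−BK) = [0.1145 -0.0395; -0.0395 0.2895]
P' = Q + AᵀP(A−BK) = [6.3645 0.7105; 0.7105 0.5395]
tr(P') = 6.9039


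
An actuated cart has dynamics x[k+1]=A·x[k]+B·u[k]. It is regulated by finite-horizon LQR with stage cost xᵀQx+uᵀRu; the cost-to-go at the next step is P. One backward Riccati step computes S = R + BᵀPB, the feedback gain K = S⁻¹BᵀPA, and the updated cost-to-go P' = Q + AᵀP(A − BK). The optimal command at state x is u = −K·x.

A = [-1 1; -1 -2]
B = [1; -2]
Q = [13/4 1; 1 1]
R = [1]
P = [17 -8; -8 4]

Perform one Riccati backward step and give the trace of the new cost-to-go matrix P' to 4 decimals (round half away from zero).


5.8561

BᵀP = [33.0000 -16.0000]
S = R + BᵀPB = [1] + [65.0000] = [66.0000]
BᵀPA = [-17.0000 65.0000]
K = S⁻¹·BᵀPA = [-0.2576 0.9848]
A−BK = [-0.7424 0.0152; -1.5152 -0.0303]
AᵀP(A−BK) = [0.6212 -0.2576; -0.2576 0.9848]
P' = Q + AᵀP(A−BK) = [3.8712 0.7424; 0.7424 1.9848]
tr(P') = 5.8561


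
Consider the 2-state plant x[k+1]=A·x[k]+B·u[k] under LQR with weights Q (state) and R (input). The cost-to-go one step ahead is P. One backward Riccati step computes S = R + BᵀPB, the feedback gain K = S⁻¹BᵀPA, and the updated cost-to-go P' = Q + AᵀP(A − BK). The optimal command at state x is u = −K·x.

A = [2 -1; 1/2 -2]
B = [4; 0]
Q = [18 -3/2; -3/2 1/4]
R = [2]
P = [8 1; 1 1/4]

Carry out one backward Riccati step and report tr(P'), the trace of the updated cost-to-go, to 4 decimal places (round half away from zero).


19.4971

BᵀP = [32.0000 4.0000]
S = R + BᵀPB = [2] + [128.0000] = [130.0000]
BᵀPA = [66.0000 -40.0000]
K = S⁻¹·BᵀPA = [0.5077 -0.3077]
A−BK = [-0.0308 0.2308; 0.5000 -2.0000]
AᵀP(A−BK) = [0.5548 -0.4423; -0.4423 0.6923]
P' = Q + AᵀP(A−BK) = [18.5548 -1.9423; -1.9423 0.9423]
tr(P') = 19.4971


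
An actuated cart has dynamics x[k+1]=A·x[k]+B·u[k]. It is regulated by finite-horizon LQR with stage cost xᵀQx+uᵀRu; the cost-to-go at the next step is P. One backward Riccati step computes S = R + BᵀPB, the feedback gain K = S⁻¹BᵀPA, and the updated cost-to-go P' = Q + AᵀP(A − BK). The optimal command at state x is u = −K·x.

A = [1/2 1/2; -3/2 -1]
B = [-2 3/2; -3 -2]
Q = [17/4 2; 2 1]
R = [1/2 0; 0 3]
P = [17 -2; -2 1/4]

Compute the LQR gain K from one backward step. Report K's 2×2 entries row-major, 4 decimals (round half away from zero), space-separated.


-0.2934 -0.2756 0.1064 0.0900

BᵀP = [-28.0000 3.2500; 29.5000 -3.5000]
S = R + BᵀPB = [1/2 0; 0 3] + [46.2500 -48.5000; -48.5000 51.2500] = [46.7500 -48.5000; -48.5000 54.2500]
BᵀPA = [-18.8750 -17.2500; 20.0000 18.2500]
K = S⁻¹·BᵀPA = [-0.2934 -0.2756; 0.1064 0.0900]
A−BK = [-0.2463 -0.1862; -2.1675 -1.6466]
AᵀP(A−BK) = [0.1473 0.1227; 0.1227 0.1031]
P' = Q + AᵀP(A−BK) = [4.3973 2.1227; 2.1227 1.1031]
tr(P') = 5.5005


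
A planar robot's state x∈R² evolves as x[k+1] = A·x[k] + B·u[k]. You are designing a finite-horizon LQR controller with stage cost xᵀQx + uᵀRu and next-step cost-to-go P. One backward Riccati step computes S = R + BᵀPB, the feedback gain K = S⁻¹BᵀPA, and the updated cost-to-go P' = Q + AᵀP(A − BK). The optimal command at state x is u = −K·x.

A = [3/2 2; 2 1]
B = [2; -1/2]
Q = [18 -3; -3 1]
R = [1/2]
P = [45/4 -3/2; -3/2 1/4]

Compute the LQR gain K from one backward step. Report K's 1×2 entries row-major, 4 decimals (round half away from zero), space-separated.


BᵀP = [23.2500 -3.1250]
S = R + BᵀPB = [1/2] + [48.0625] = [48.5625]
BᵀPA = [28.6250 43.3750]
K = S⁻¹·BᵀPA = [0.5894 0.8932]
A−BK = [0.3211 0.2136; 2.2947 1.4466]
AᵀP(A−BK) = [0.4396 0.4328; 0.4328 0.5084]
P' = Q + AᵀP(A−BK) = [18.4396 -2.5672; -2.5672 1.5084]
tr(P') = 19.9480

0.5894 0.8932


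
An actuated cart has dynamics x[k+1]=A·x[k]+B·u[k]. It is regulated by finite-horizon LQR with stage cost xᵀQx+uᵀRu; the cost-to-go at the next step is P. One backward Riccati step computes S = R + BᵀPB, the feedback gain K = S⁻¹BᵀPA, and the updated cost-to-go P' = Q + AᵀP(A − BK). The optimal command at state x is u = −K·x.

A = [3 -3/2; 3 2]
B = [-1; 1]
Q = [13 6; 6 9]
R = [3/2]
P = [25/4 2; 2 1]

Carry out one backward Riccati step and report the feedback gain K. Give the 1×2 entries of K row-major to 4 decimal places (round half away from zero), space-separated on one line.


-3.3158 0.9211

BᵀP = [-4.2500 -1.0000]
S = R + BᵀPB = [3/2] + [3.2500] = [4.7500]
BᵀPA = [-15.7500 4.3750]
K = S⁻¹·BᵀPA = [-3.3158 0.9211]
A−BK = [-0.3158 -0.5789; 6.3158 1.0789]
AᵀP(A−BK) = [49.0263 -4.6184; -4.6184 2.0329]
P' = Q + AᵀP(A−BK) = [62.0263 1.3816; 1.3816 11.0329]
tr(P') = 73.0592


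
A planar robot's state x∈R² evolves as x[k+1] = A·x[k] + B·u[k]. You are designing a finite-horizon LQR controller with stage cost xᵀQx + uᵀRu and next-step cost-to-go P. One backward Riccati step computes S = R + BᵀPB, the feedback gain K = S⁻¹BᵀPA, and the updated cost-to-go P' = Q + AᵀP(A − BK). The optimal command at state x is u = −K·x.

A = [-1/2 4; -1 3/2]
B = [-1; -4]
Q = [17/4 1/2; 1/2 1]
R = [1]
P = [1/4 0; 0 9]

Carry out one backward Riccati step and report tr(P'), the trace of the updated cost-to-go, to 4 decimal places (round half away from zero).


8.7517

BᵀP = [-0.2500 -36.0000]
S = R + BᵀPB = [1] + [144.2500] = [145.2500]
BᵀPA = [36.1250 -55.0000]
K = S⁻¹·BᵀPA = [0.2487 -0.3787]
A−BK = [-0.2513 3.6213; -0.0052 -0.0146]
AᵀP(A−BK) = [0.0779 -0.3210; -0.3210 3.4238]
P' = Q + AᵀP(A−BK) = [4.3279 0.1790; 0.1790 4.4238]
tr(P') = 8.7517


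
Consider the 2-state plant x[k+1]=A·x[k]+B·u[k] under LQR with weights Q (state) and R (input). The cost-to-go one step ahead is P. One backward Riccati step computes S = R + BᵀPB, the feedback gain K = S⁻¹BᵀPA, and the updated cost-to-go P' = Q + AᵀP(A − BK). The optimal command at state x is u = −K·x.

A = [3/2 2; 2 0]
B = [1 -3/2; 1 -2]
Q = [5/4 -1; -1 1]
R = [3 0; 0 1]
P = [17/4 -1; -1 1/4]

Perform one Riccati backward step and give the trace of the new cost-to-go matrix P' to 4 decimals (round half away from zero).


5.7886

BᵀP = [3.2500 -0.7500; -4.3750 1.0000]
S = R + BᵀPB = [3 0; 0 1] + [2.5000 -3.3750; -3.3750 4.5625] = [5.5000 -3.3750; -3.3750 5.5625]
BᵀPA = [3.3750 6.5000; -4.5625 -8.7500]
K = S⁻¹·BᵀPA = [0.1758 0.3450; -0.7136 -1.3637]
A−BK = [0.2539 -0.3906; 0.3971 -3.0724]
AᵀP(A−BK) = [0.7136 1.3637; 1.3637 2.8251]
P' = Q + AᵀP(A−BK) = [1.9636 0.3637; 0.3637 3.8251]
tr(P') = 5.7886


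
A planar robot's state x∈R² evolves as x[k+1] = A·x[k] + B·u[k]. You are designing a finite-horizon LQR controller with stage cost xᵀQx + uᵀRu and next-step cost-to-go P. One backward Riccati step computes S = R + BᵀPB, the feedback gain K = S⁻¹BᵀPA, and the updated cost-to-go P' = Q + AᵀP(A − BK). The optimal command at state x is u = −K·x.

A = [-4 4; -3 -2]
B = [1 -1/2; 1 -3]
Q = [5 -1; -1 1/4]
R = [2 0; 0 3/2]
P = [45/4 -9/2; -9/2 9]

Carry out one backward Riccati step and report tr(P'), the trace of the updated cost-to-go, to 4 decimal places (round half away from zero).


81.8259

BᵀP = [6.7500 4.5000; 7.8750 -24.7500]
S = R + BᵀPB = [2 0; 0 3/2] + [11.2500 -16.8750; -16.8750 70.3125] = [13.2500 -16.8750; -16.8750 71.8125]
BᵀPA = [-40.5000 18.0000; 42.7500 81.0000]
K = S⁻¹·BᵀPA = [-3.2801 3.9888; -0.1755 2.0652]
A−BK = [-0.8076 1.0439; -0.2463 0.2070]
AᵀP(A−BK) = [27.6580 -34.7447; -34.7447 48.9179]
P' = Q + AᵀP(A−BK) = [32.6580 -35.7447; -35.7447 49.1679]
tr(P') = 81.8259


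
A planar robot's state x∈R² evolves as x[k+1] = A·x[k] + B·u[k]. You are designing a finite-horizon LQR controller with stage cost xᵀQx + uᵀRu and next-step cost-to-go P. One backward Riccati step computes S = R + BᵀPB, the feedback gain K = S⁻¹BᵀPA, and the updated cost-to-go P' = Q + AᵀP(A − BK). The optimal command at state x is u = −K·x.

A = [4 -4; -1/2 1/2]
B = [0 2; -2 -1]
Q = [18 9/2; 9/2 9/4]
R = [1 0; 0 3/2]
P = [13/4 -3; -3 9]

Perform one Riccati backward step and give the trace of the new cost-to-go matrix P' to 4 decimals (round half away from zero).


BᵀP = [6.0000 -18.0000; 9.5000 -15.0000]
S = R + BᵀPB = [1 0; 0 3/2] + [36.0000 30.0000; 30.0000 34.0000] = [37.0000 30.0000; 30.0000 35.5000]
BᵀPA = [33.0000 -33.0000; 45.5000 -45.5000]
K = S⁻¹·BᵀPA = [-0.4680 0.4680; 1.6771 -1.6771]
A−BK = [0.6457 -0.6457; 0.2412 -0.2412]
AᵀP(A−BK) = [5.3824 -5.3824; -5.3824 5.3824]
P' = Q + AᵀP(A−BK) = [23.3824 -0.8824; -0.8824 7.6324]
tr(P') = 31.0148

31.0148


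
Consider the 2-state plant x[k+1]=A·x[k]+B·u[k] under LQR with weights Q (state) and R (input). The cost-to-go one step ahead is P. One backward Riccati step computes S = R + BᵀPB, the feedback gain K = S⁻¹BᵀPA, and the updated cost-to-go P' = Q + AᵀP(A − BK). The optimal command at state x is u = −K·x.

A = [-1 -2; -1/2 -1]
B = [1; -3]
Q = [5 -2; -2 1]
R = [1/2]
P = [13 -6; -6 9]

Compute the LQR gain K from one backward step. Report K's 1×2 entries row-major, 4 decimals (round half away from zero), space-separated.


BᵀP = [31.0000 -33.0000]
S = R + BᵀPB = [1/2] + [130.0000] = [130.5000]
BᵀPA = [-14.5000 -29.0000]
K = S⁻¹·BᵀPA = [-0.1111 -0.2222]
A−BK = [-0.8889 -1.7778; -0.8333 -1.6667]
AᵀP(A−BK) = [7.6389 15.2778; 15.2778 30.5556]
P' = Q + AᵀP(A−BK) = [12.6389 13.2778; 13.2778 31.5556]
tr(P') = 44.1944

-0.1111 -0.2222


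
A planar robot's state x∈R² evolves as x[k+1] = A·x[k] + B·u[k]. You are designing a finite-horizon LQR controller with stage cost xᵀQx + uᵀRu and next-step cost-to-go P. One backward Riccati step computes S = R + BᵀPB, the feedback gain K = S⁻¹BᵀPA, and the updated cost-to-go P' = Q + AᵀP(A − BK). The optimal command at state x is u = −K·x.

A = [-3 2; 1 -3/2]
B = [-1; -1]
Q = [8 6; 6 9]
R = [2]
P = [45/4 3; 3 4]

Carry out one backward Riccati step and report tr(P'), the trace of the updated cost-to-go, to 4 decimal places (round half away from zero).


BᵀP = [-14.2500 -7.0000]
S = R + BᵀPB = [2] + [21.2500] = [23.2500]
BᵀPA = [35.7500 -18.0000]
K = S⁻¹·BᵀPA = [1.5376 -0.7742]
A−BK = [-1.4624 1.2258; 2.5376 -2.2742]
AᵀP(A−BK) = [32.2796 -26.3226; -26.3226 22.0645]
P' = Q + AᵀP(A−BK) = [40.2796 -20.3226; -20.3226 31.0645]
tr(P') = 71.3441

71.3441


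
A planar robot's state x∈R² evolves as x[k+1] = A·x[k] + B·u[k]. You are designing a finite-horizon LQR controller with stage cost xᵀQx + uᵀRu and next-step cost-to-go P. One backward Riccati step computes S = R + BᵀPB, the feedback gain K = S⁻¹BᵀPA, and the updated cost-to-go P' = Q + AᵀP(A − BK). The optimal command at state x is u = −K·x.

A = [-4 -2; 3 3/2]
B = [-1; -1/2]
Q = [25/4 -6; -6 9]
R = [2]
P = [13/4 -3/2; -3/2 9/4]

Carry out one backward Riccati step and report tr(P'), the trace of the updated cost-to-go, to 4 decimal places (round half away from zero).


114.6884

BᵀP = [-2.5000 0.3750]
S = R + BᵀPB = [2] + [2.3125] = [4.3125]
BᵀPA = [11.1250 5.5625]
K = S⁻¹·BᵀPA = [2.5797 1.2899]
A−BK = [-1.4203 -0.7101; 4.2899 2.1449]
AᵀP(A−BK) = [79.5507 39.7754; 39.7754 19.8877]
P' = Q + AᵀP(A−BK) = [85.8007 33.7754; 33.7754 28.8877]
tr(P') = 114.6884


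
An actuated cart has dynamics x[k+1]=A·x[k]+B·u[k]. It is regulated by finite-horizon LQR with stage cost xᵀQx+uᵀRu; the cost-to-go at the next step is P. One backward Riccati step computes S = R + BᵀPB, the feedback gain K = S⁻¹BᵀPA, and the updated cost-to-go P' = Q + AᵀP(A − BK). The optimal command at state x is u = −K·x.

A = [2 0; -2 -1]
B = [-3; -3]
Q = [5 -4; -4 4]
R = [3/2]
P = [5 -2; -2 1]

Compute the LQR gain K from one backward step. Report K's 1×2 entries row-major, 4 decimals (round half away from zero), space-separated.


BᵀP = [-9.0000 3.0000]
S = R + BᵀPB = [3/2] + [18.0000] = [19.5000]
BᵀPA = [-24.0000 -3.0000]
K = S⁻¹·BᵀPA = [-1.2308 -0.1538]
A−BK = [-1.6923 -0.4615; -5.6923 -1.4615]
AᵀP(A−BK) = [10.4615 2.3077; 2.3077 0.5385]
P' = Q + AᵀP(A−BK) = [15.4615 -1.6923; -1.6923 4.5385]
tr(P') = 20.0000

-1.2308 -0.1538


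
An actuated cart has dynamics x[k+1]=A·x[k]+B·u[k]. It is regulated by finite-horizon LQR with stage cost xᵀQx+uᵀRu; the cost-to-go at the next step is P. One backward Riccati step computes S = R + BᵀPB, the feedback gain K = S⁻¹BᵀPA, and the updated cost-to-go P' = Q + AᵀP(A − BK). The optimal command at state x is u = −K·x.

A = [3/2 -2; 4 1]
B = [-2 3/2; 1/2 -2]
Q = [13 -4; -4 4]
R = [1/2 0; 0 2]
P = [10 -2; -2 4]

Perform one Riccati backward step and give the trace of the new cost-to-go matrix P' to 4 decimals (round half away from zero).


BᵀP = [-21.0000 6.0000; 19.0000 -11.0000]
S = R + BᵀPB = [1/2 0; 0 2] + [45.0000 -43.5000; -43.5000 50.5000] = [45.5000 -43.5000; -43.5000 52.5000]
BᵀPA = [-7.5000 48.0000; -15.5000 -49.0000]
K = S⁻¹·BᵀPA = [-2.1511 0.7825; -2.0775 -0.2850]
A−BK = [0.3142 -0.0076; 0.9204 0.0388]
AᵀP(A−BK) = [14.1652 0.4512; 0.4512 0.4763]
P' = Q + AᵀP(A−BK) = [27.1652 -3.5488; -3.5488 4.4763]
tr(P') = 31.6415

31.6415


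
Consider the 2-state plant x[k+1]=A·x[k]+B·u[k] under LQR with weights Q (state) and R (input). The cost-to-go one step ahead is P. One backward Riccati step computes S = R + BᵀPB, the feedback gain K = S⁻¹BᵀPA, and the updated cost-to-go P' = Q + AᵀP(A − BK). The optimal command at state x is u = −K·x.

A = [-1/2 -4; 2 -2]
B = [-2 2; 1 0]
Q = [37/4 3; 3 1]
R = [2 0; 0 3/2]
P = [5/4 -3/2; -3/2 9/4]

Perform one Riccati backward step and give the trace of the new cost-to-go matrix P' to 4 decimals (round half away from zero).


14.5852

BᵀP = [-4.0000 5.2500; 2.5000 -3.0000]
S = R + BᵀPB = [2 0; 0 3/2] + [13.2500 -8.0000; -8.0000 5.0000] = [15.2500 -8.0000; -8.0000 6.5000]
BᵀPA = [12.5000 5.5000; -7.2500 -4.0000]
K = S⁻¹·BᵀPA = [0.6619 0.1068; -0.3007 -0.4840]
A−BK = [1.4253 -2.8185; 1.3381 -2.1068]
AᵀP(A−BK) = [1.8583 -0.8434; -0.8434 2.4769]
P' = Q + AᵀP(A−BK) = [11.1083 2.1566; 2.1566 3.4769]
tr(P') = 14.5852


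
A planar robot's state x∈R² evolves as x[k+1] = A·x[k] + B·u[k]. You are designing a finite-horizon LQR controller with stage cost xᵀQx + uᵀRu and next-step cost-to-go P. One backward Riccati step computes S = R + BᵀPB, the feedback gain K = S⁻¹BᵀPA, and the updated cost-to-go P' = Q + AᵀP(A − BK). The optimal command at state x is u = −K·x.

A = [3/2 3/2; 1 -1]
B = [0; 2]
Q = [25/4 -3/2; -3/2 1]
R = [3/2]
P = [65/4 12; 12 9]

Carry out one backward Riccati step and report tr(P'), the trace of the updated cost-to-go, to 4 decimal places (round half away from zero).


BᵀP = [24.0000 18.0000]
S = R + BᵀPB = [3/2] + [36.0000] = [37.5000]
BᵀPA = [54.0000 18.0000]
K = S⁻¹·BᵀPA = [1.4400 0.4800]
A−BK = [1.5000 1.5000; -1.8800 -1.9600]
AᵀP(A−BK) = [3.8025 1.6425; 1.6425 0.9225]
P' = Q + AᵀP(A−BK) = [10.0525 0.1425; 0.1425 1.9225]
tr(P') = 11.9750

11.9750


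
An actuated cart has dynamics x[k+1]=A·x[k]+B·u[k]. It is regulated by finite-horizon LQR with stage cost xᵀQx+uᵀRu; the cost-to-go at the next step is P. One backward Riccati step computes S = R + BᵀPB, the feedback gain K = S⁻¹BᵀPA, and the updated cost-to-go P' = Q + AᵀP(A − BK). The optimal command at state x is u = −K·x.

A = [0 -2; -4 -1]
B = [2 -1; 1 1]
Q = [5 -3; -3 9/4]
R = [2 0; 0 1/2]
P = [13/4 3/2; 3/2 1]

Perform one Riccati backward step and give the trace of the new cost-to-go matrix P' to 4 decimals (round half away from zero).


BᵀP = [8.0000 4.0000; -1.7500 -0.5000]
S = R + BᵀPB = [2 0; 0 1/2] + [20.0000 -4.0000; -4.0000 1.2500] = [22.0000 -4.0000; -4.0000 1.7500]
BᵀPA = [-16.0000 -20.0000; 2.0000 4.0000]
K = S⁻¹·BᵀPA = [-0.8889 -0.8444; -0.8889 0.3556]
A−BK = [0.8889 0.0444; -2.2222 -0.5111]
AᵀP(A−BK) = [3.5556 1.7778; 1.7778 1.6889]
P' = Q + AᵀP(A−BK) = [8.5556 -1.2222; -1.2222 3.9389]
tr(P') = 12.4944

12.4944


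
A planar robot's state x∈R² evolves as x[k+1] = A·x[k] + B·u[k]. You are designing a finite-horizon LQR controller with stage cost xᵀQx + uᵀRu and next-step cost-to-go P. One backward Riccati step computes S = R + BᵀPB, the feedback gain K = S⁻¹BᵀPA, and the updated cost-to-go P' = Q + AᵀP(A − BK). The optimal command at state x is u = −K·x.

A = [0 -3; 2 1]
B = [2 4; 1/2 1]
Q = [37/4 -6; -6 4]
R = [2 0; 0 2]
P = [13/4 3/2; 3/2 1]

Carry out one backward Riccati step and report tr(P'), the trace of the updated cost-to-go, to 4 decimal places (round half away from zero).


BᵀP = [7.2500 3.5000; 14.5000 7.0000]
S = R + BᵀPB = [2 0; 0 2] + [16.2500 32.5000; 32.5000 65.0000] = [18.2500 32.5000; 32.5000 67.0000]
BᵀPA = [7.0000 -18.2500; 14.0000 -36.5000]
K = S⁻¹·BᵀPA = [0.0841 -0.2192; 0.1682 -0.4384]
A−BK = [-0.8408 -0.8078; 1.7898 1.5480]
AᵀP(A−BK) = [1.0571 0.6727; 0.6727 1.2462]
P' = Q + AᵀP(A−BK) = [10.3071 -5.3273; -5.3273 5.2462]
tr(P') = 15.5533

15.5533


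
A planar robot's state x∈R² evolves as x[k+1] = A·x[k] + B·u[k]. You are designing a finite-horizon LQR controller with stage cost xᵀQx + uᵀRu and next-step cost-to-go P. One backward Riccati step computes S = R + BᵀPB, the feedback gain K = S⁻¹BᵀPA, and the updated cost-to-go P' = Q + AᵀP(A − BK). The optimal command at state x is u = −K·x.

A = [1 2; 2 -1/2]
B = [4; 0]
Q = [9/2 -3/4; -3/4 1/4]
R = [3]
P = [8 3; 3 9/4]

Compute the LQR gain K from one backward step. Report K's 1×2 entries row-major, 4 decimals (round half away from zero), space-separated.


0.4275 0.4427

BᵀP = [32.0000 12.0000]
S = R + BᵀPB = [3] + [128.0000] = [131.0000]
BᵀPA = [56.0000 58.0000]
K = S⁻¹·BᵀPA = [0.4275 0.4427]
A−BK = [-0.7099 0.2290; 2.0000 -0.5000]
AᵀP(A−BK) = [5.0611 -0.5439; -0.5439 0.8831]
P' = Q + AᵀP(A−BK) = [9.5611 -1.2939; -1.2939 1.1331]
tr(P') = 10.6942


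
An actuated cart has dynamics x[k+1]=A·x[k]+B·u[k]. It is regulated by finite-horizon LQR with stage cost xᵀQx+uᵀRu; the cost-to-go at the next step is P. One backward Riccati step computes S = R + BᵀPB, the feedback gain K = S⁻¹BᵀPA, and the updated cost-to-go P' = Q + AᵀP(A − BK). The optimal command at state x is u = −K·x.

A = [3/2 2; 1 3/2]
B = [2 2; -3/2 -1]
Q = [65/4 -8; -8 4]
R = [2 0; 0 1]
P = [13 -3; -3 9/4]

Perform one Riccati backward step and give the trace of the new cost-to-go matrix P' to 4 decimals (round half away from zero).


BᵀP = [30.5000 -9.3750; 29.0000 -8.2500]
S = R + BᵀPB = [2 0; 0 1] + [75.0625 70.3750; 70.3750 66.2500] = [77.0625 70.3750; 70.3750 67.2500]
BᵀPA = [36.3750 46.9375; 35.2500 45.6250]
K = S⁻¹·BᵀPA = [-0.1501 -0.2363; 0.6813 0.9258]
A−BK = [0.4377 0.6212; 1.4561 2.0713]
AᵀP(A−BK) = [3.9462 5.5888; 5.5888 7.9179]
P' = Q + AᵀP(A−BK) = [20.1962 -2.4112; -2.4112 11.9179]
tr(P') = 32.1141

32.1141


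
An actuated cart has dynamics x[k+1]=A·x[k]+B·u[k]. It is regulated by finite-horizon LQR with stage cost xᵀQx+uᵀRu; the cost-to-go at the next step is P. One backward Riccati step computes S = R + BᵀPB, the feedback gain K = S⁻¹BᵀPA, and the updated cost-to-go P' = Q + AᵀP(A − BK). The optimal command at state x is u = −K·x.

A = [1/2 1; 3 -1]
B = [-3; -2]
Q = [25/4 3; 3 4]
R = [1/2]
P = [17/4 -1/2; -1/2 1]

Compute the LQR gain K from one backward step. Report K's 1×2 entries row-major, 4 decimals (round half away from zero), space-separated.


BᵀP = [-11.7500 -0.5000]
S = R + BᵀPB = [1/2] + [36.2500] = [36.7500]
BᵀPA = [-7.3750 -11.2500]
K = S⁻¹·BᵀPA = [-0.2007 -0.3061]
A−BK = [-0.1020 0.0816; 2.5986 -1.6122]
AᵀP(A−BK) = [7.0825 -4.3827; -4.3827 2.8061]
P' = Q + AᵀP(A−BK) = [13.3325 -1.3827; -1.3827 6.8061]
tr(P') = 20.1386

-0.2007 -0.3061


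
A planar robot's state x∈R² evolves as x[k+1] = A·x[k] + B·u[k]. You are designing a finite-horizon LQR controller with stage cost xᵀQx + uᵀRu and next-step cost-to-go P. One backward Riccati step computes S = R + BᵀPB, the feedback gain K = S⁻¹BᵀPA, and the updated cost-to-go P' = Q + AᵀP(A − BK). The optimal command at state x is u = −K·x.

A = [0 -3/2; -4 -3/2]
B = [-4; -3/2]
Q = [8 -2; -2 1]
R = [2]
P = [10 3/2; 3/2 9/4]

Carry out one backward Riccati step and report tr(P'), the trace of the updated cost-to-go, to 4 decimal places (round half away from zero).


BᵀP = [-42.2500 -9.3750]
S = R + BᵀPB = [2] + [183.0625] = [185.0625]
BᵀPA = [37.5000 77.4375]
K = S⁻¹·BᵀPA = [0.2026 0.4184]
A−BK = [0.8105 0.1738; -3.6960 -0.8723]
AᵀP(A−BK) = [28.4012 6.8085; 6.8085 1.9096]
P' = Q + AᵀP(A−BK) = [36.4012 4.8085; 4.8085 2.9096]
tr(P') = 39.3108

39.3108


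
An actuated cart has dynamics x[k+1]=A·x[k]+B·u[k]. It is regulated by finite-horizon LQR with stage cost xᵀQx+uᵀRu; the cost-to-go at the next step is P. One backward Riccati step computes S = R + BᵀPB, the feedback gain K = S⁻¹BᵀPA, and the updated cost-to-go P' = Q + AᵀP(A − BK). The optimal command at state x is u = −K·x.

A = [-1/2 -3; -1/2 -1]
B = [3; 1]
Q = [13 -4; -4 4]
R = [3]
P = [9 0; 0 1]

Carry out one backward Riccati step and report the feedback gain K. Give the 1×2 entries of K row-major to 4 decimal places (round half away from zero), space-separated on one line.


-0.1647 -0.9647

BᵀP = [27.0000 1.0000]
S = R + BᵀPB = [3] + [82.0000] = [85.0000]
BᵀPA = [-14.0000 -82.0000]
K = S⁻¹·BᵀPA = [-0.1647 -0.9647]
A−BK = [-0.0059 -0.1059; -0.3353 -0.0353]
AᵀP(A−BK) = [0.1941 0.4941; 0.4941 2.8941]
P' = Q + AᵀP(A−BK) = [13.1941 -3.5059; -3.5059 6.8941]
tr(P') = 20.0882


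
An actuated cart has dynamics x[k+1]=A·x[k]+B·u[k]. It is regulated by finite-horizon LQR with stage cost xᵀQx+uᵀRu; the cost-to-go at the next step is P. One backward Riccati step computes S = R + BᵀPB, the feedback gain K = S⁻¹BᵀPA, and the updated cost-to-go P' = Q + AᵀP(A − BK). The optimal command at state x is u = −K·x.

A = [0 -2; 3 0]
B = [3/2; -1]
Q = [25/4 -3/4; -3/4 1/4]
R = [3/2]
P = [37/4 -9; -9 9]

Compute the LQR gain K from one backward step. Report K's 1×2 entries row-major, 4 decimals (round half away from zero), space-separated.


-1.1576 -0.7846

BᵀP = [22.8750 -22.5000]
S = R + BᵀPB = [3/2] + [56.8125] = [58.3125]
BᵀPA = [-67.5000 -45.7500]
K = S⁻¹·BᵀPA = [-1.1576 -0.7846]
A−BK = [1.7363 -0.8232; 1.8424 -0.7846]
AᵀP(A−BK) = [2.8650 1.0418; 1.0418 1.1061]
P' = Q + AᵀP(A−BK) = [9.1150 0.2918; 0.2918 1.3561]
tr(P') = 10.4711


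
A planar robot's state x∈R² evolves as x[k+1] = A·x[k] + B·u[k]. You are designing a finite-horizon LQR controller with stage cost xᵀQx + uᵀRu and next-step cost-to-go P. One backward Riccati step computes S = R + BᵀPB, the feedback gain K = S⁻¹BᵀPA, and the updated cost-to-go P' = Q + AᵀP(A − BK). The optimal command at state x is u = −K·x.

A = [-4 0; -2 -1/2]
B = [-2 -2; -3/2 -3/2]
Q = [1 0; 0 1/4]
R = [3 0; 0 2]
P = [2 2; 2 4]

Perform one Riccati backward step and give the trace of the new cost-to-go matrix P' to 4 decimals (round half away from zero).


5.1308

BᵀP = [-7.0000 -10.0000; -7.0000 -10.0000]
S = R + BᵀPB = [3 0; 0 2] + [29.0000 29.0000; 29.0000 29.0000] = [32.0000 29.0000; 29.0000 31.0000]
BᵀPA = [48.0000 5.0000; 48.0000 5.0000]
K = S⁻¹·BᵀPA = [0.6358 0.0662; 0.9536 0.0993]
A−BK = [-0.8212 0.3311; 0.3841 -0.2517]
AᵀP(A−BK) = [3.7086 0.0530; 0.0530 0.1722]
P' = Q + AᵀP(A−BK) = [4.7086 0.0530; 0.0530 0.4222]
tr(P') = 5.1308
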